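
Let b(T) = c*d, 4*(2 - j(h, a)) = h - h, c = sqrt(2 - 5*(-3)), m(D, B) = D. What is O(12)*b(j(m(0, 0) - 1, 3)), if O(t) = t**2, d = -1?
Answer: -144*sqrt(17) ≈ -593.73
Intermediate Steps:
c = sqrt(17) (c = sqrt(2 + 15) = sqrt(17) ≈ 4.1231)
j(h, a) = 2 (j(h, a) = 2 - (h - h)/4 = 2 - 1/4*0 = 2 + 0 = 2)
b(T) = -sqrt(17) (b(T) = sqrt(17)*(-1) = -sqrt(17))
O(12)*b(j(m(0, 0) - 1, 3)) = 12**2*(-sqrt(17)) = 144*(-sqrt(17)) = -144*sqrt(17)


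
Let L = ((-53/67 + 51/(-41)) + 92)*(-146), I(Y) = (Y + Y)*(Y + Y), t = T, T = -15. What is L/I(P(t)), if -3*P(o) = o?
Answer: -9020391/68675 ≈ -131.35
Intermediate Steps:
t = -15
P(o) = -o/3
I(Y) = 4*Y² (I(Y) = (2*Y)*(2*Y) = 4*Y²)
L = -36081564/2747 (L = ((-53*1/67 + 51*(-1/41)) + 92)*(-146) = ((-53/67 - 51/41) + 92)*(-146) = (-5590/2747 + 92)*(-146) = (247134/2747)*(-146) = -36081564/2747 ≈ -13135.)
L/I(P(t)) = -36081564/(2747*(4*(-⅓*(-15))²)) = -36081564/(2747*(4*5²)) = -36081564/(2747*(4*25)) = -36081564/2747/100 = -36081564/2747*1/100 = -9020391/68675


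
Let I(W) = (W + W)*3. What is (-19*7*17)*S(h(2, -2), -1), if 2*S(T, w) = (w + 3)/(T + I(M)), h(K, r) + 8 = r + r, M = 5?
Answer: -2261/18 ≈ -125.61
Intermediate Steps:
I(W) = 6*W (I(W) = (2*W)*3 = 6*W)
h(K, r) = -8 + 2*r (h(K, r) = -8 + (r + r) = -8 + 2*r)
S(T, w) = (3 + w)/(2*(30 + T)) (S(T, w) = ((w + 3)/(T + 6*5))/2 = ((3 + w)/(T + 30))/2 = ((3 + w)/(30 + T))/2 = (3 + w)/(2*(30 + T)))
(-19*7*17)*S(h(2, -2), -1) = (-19*7*17)*((3 - 1)/(2*(30 + (-8 + 2*(-2))))) = (-133*17)*((1/2)*2/(30 + (-8 - 4))) = -2261*2/(2*(30 - 12)) = -2261*2/(2*18) = -2261*1/18 = -2261/18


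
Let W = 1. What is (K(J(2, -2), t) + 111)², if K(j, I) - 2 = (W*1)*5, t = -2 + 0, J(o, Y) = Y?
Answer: 13924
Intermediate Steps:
t = -2
K(j, I) = 7 (K(j, I) = 2 + (1*1)*5 = 2 + 1*5 = 2 + 5 = 7)
(K(J(2, -2), t) + 111)² = (7 + 111)² = 118² = 13924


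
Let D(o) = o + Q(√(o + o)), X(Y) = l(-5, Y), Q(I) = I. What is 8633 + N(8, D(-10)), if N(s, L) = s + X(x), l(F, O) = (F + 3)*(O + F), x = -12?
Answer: 8675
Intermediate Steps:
l(F, O) = (3 + F)*(F + O)
X(Y) = 10 - 2*Y (X(Y) = (-5)² + 3*(-5) + 3*Y - 5*Y = 25 - 15 + 3*Y - 5*Y = 10 - 2*Y)
D(o) = o + √2*√o (D(o) = o + √(o + o) = o + √(2*o) = o + √2*√o)
N(s, L) = 34 + s (N(s, L) = s + (10 - 2*(-12)) = s + (10 + 24) = s + 34 = 34 + s)
8633 + N(8, D(-10)) = 8633 + (34 + 8) = 8633 + 42 = 8675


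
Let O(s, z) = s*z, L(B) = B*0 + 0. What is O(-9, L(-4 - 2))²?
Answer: 0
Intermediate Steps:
L(B) = 0 (L(B) = 0 + 0 = 0)
O(-9, L(-4 - 2))² = (-9*0)² = 0² = 0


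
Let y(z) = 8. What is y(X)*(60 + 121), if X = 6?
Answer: 1448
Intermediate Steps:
y(X)*(60 + 121) = 8*(60 + 121) = 8*181 = 1448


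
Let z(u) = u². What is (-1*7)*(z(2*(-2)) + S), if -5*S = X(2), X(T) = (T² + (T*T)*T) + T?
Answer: -462/5 ≈ -92.400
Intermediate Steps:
X(T) = T + T² + T³ (X(T) = (T² + T²*T) + T = (T² + T³) + T = T + T² + T³)
S = -14/5 (S = -2*(1 + 2 + 2²)/5 = -2*(1 + 2 + 4)/5 = -2*7/5 = -⅕*14 = -14/5 ≈ -2.8000)
(-1*7)*(z(2*(-2)) + S) = (-1*7)*((2*(-2))² - 14/5) = -7*((-4)² - 14/5) = -7*(16 - 14/5) = -7*66/5 = -462/5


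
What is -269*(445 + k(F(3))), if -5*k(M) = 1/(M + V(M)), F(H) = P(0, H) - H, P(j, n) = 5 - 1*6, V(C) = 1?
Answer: -1795844/15 ≈ -1.1972e+5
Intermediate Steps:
P(j, n) = -1 (P(j, n) = 5 - 6 = -1)
F(H) = -1 - H
k(M) = -1/(5*(1 + M)) (k(M) = -1/(5*(M + 1)) = -1/(5*(1 + M)))
-269*(445 + k(F(3))) = -269*(445 - 1/(5 + 5*(-1 - 1*3))) = -269*(445 - 1/(5 + 5*(-1 - 3))) = -269*(445 - 1/(5 + 5*(-4))) = -269*(445 - 1/(5 - 20)) = -269*(445 - 1/(-15)) = -269*(445 - 1*(-1/15)) = -269*(445 + 1/15) = -269*6676/15 = -1795844/15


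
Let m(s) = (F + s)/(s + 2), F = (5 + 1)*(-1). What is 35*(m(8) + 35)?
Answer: 1232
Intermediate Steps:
F = -6 (F = 6*(-1) = -6)
m(s) = (-6 + s)/(2 + s) (m(s) = (-6 + s)/(s + 2) = (-6 + s)/(2 + s))
35*(m(8) + 35) = 35*((-6 + 8)/(2 + 8) + 35) = 35*(2/10 + 35) = 35*((⅒)*2 + 35) = 35*(⅕ + 35) = 35*(176/5) = 1232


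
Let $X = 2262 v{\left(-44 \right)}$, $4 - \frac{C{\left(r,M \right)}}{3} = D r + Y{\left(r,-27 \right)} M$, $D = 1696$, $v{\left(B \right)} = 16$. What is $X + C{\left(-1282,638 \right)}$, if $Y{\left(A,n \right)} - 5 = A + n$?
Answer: $9054876$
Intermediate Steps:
$Y{\left(A,n \right)} = 5 + A + n$ ($Y{\left(A,n \right)} = 5 + \left(A + n\right) = 5 + A + n$)
$C{\left(r,M \right)} = 12 - 5088 r - 3 M \left(-22 + r\right)$ ($C{\left(r,M \right)} = 12 - 3 \left(1696 r + \left(5 + r - 27\right) M\right) = 12 - 3 \left(1696 r + \left(-22 + r\right) M\right) = 12 - 3 \left(1696 r + M \left(-22 + r\right)\right) = 12 - \left(5088 r + 3 M \left(-22 + r\right)\right) = 12 - 5088 r - 3 M \left(-22 + r\right)$)
$X = 36192$ ($X = 2262 \cdot 16 = 36192$)
$X + C{\left(-1282,638 \right)} = 36192 - \left(-6522828 + 1914 \left(-22 - 1282\right)\right) = 36192 + \left(12 + 6522816 - 1914 \left(-1304\right)\right) = 36192 + \left(12 + 6522816 + 2495856\right) = 36192 + 9018684 = 9054876$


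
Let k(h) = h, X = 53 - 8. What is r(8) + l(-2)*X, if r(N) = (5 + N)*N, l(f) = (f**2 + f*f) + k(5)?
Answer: 689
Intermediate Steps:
X = 45
l(f) = 5 + 2*f**2 (l(f) = (f**2 + f*f) + 5 = (f**2 + f**2) + 5 = 2*f**2 + 5 = 5 + 2*f**2)
r(N) = N*(5 + N)
r(8) + l(-2)*X = 8*(5 + 8) + (5 + 2*(-2)**2)*45 = 8*13 + (5 + 2*4)*45 = 104 + (5 + 8)*45 = 104 + 13*45 = 104 + 585 = 689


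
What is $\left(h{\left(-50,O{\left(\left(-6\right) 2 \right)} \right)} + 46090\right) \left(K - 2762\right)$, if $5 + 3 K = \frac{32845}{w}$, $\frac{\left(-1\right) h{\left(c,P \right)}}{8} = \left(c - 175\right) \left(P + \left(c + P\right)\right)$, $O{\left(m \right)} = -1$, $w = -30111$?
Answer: $\frac{11862446266460}{90333} \approx 1.3132 \cdot 10^{8}$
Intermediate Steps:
$h{\left(c,P \right)} = - 8 \left(-175 + c\right) \left(c + 2 P\right)$ ($h{\left(c,P \right)} = - 8 \left(c - 175\right) \left(P + \left(c + P\right)\right) = - 8 \left(-175 + c\right) \left(P + \left(P + c\right)\right) = - 8 \left(-175 + c\right) \left(c + 2 P\right)$)
$K = - \frac{183400}{90333}$ ($K = - \frac{5}{3} + \frac{32845 \frac{1}{-30111}}{3} = - \frac{5}{3} + \frac{32845 \left(- \frac{1}{30111}\right)}{3} = - \frac{5}{3} + \frac{1}{3} \left(- \frac{32845}{30111}\right) = - \frac{5}{3} - \frac{32845}{90333} = - \frac{183400}{90333} \approx -2.0303$)
$\left(h{\left(-50,O{\left(\left(-6\right) 2 \right)} \right)} + 46090\right) \left(K - 2762\right) = \left(\left(- 8 \left(-50\right)^{2} + 1400 \left(-50\right) + 2800 \left(-1\right) - \left(-16\right) \left(-50\right)\right) + 46090\right) \left(- \frac{183400}{90333} - 2762\right) = \left(\left(\left(-8\right) 2500 - 70000 - 2800 - 800\right) + 46090\right) \left(- \frac{249683146}{90333}\right) = \left(\left(-20000 - 70000 - 2800 - 800\right) + 46090\right) \left(- \frac{249683146}{90333}\right) = \left(-93600 + 46090\right) \left(- \frac{249683146}{90333}\right) = \left(-47510\right) \left(- \frac{249683146}{90333}\right) = \frac{11862446266460}{90333}$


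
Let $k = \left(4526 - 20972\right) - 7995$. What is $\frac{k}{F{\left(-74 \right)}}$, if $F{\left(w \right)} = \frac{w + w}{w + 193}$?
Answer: $\frac{2908479}{148} \approx 19652.0$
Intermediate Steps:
$F{\left(w \right)} = \frac{2 w}{193 + w}$
$k = -24441$ ($k = -16446 - 7995 = -24441$)
$\frac{k}{F{\left(-74 \right)}} = - \frac{24441}{2 \left(-74\right) \frac{1}{193 - 74}} = - \frac{24441}{2 \left(-74\right) \frac{1}{119}} = - \frac{24441}{- \frac{148}{119}} = \left(-24441\right) \left(- \frac{119}{148}\right) = \frac{2908479}{148}$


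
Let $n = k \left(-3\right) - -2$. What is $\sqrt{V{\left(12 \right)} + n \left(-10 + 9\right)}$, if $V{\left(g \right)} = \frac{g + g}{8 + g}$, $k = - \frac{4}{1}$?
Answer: $\frac{8 i \sqrt{5}}{5} \approx 3.5777 i$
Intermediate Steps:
$k = -4$ ($k = \left(-4\right) 1 = -4$)
$n = 14$ ($n = \left(-4\right) \left(-3\right) - -2 = 12 + 2 = 14$)
$V{\left(g \right)} = \frac{2 g}{8 + g}$
$\sqrt{V{\left(12 \right)} + n \left(-10 + 9\right)} = \sqrt{2 \cdot 12 \frac{1}{8 + 12} + 14 \left(-10 + 9\right)} = \sqrt{2 \cdot 12 \cdot \frac{1}{20} + 14 \left(-1\right)} = \sqrt{2 \cdot 12 \cdot \frac{1}{20} - 14} = \sqrt{\frac{6}{5} - 14} = \sqrt{- \frac{64}{5}} = \frac{8 i \sqrt{5}}{5}$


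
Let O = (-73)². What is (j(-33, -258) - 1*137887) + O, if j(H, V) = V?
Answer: -132816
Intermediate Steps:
O = 5329
(j(-33, -258) - 1*137887) + O = (-258 - 1*137887) + 5329 = (-258 - 137887) + 5329 = -138145 + 5329 = -132816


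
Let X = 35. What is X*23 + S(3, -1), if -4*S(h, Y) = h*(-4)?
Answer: 808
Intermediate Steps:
S(h, Y) = h (S(h, Y) = -h*(-4)/4 = -(-1)*h = h)
X*23 + S(3, -1) = 35*23 + 3 = 805 + 3 = 808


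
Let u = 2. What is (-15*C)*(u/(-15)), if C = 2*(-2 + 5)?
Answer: 12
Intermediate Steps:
C = 6 (C = 2*3 = 6)
(-15*C)*(u/(-15)) = (-15*6)*(2/(-15)) = -180*(-1)/15 = -90*(-2/15) = 12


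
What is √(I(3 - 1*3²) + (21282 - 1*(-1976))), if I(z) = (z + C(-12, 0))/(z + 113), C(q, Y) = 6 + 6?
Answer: 14*√1358579/107 ≈ 152.51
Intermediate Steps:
C(q, Y) = 12
I(z) = (12 + z)/(113 + z) (I(z) = (z + 12)/(z + 113) = (12 + z)/(113 + z))
√(I(3 - 1*3²) + (21282 - 1*(-1976))) = √((12 + (3 - 1*3²))/(113 + (3 - 1*3²)) + (21282 - 1*(-1976))) = √((12 + (3 - 1*9))/(113 + (3 - 1*9)) + (21282 + 1976)) = √((12 + (3 - 9))/(113 + (3 - 9)) + 23258) = √((12 - 6)/(113 - 6) + 23258) = √(6/107 + 23258) = √(2488612/107) = 14*√1358579/107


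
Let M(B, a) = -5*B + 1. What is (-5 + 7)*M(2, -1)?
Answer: -18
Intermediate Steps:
M(B, a) = 1 - 5*B
(-5 + 7)*M(2, -1) = (-5 + 7)*(1 - 5*2) = 2*(1 - 10) = 2*(-9) = -18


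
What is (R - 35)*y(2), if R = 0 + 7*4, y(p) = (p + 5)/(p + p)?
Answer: -49/4 ≈ -12.250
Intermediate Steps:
y(p) = (5 + p)/(2*p) (y(p) = (5 + p)/((2*p)) = (5 + p)*(1/(2*p)) = (5 + p)/(2*p))
R = 28 (R = 0 + 28 = 28)
(R - 35)*y(2) = (28 - 35)*((½)*(5 + 2)/2) = -7*7/(2*2) = -7*7/4 = -49/4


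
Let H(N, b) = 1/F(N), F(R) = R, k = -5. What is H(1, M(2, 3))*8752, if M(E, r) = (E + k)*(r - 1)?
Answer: 8752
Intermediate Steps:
M(E, r) = (-1 + r)*(-5 + E) (M(E, r) = (E - 5)*(r - 1) = (-5 + E)*(-1 + r) = (-1 + r)*(-5 + E))
H(N, b) = 1/N
H(1, M(2, 3))*8752 = 8752/1 = 1*8752 = 8752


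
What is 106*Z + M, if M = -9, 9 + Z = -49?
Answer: -6157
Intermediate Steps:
Z = -58 (Z = -9 - 49 = -58)
106*Z + M = 106*(-58) - 9 = -6148 - 9 = -6157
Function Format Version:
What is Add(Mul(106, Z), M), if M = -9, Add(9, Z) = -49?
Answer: -6157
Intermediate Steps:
Z = -58 (Z = Add(-9, -49) = -58)
Add(Mul(106, Z), M) = Add(Mul(106, -58), -9) = Add(-6148, -9) = -6157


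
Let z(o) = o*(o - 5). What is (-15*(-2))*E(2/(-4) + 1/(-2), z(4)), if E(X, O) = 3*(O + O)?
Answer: -720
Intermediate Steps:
z(o) = o*(-5 + o)
E(X, O) = 6*O (E(X, O) = 3*(2*O) = 6*O)
(-15*(-2))*E(2/(-4) + 1/(-2), z(4)) = (-15*(-2))*(6*(4*(-5 + 4))) = 30*(6*(4*(-1))) = 30*(6*(-4)) = 30*(-24) = -720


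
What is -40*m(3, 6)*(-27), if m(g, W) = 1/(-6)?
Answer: -180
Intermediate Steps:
m(g, W) = -1/6
-40*m(3, 6)*(-27) = -40*(-1/6)*(-27) = (20/3)*(-27) = -180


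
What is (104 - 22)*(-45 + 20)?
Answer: -2050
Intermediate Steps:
(104 - 22)*(-45 + 20) = 82*(-25) = -2050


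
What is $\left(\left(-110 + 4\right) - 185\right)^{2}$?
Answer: $84681$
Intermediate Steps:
$\left(\left(-110 + 4\right) - 185\right)^{2} = \left(-106 - 185\right)^{2} = \left(-291\right)^{2} = 84681$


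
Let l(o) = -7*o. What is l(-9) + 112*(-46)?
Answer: -5089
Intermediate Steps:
l(-9) + 112*(-46) = -7*(-9) + 112*(-46) = 63 - 5152 = -5089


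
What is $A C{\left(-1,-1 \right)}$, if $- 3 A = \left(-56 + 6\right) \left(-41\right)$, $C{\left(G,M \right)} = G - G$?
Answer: $0$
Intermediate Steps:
$C{\left(G,M \right)} = 0$
$A = - \frac{2050}{3}$ ($A = - \frac{\left(-56 + 6\right) \left(-41\right)}{3} = - \frac{\left(-50\right) \left(-41\right)}{3} = \left(- \frac{1}{3}\right) 2050 = - \frac{2050}{3} \approx -683.33$)
$A C{\left(-1,-1 \right)} = \left(- \frac{2050}{3}\right) 0 = 0$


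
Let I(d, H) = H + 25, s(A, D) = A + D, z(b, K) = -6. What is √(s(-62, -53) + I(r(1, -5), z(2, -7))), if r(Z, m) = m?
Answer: 4*I*√6 ≈ 9.798*I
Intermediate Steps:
I(d, H) = 25 + H
√(s(-62, -53) + I(r(1, -5), z(2, -7))) = √((-62 - 53) + (25 - 6)) = √(-115 + 19) = √(-96) = 4*I*√6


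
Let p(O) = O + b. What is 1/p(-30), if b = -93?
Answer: -1/123 ≈ -0.0081301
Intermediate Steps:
p(O) = -93 + O (p(O) = O - 93 = -93 + O)
1/p(-30) = 1/(-93 - 30) = 1/(-123) = -1/123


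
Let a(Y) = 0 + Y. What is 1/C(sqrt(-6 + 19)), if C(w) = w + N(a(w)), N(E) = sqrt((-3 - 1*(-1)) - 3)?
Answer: 1/(sqrt(13) + I*sqrt(5)) ≈ 0.20031 - 0.12423*I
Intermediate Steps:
a(Y) = Y
N(E) = I*sqrt(5) (N(E) = sqrt((-3 + 1) - 3) = sqrt(-2 - 3) = sqrt(-5) = I*sqrt(5))
C(w) = w + I*sqrt(5)
1/C(sqrt(-6 + 19)) = 1/(sqrt(-6 + 19) + I*sqrt(5)) = 1/(sqrt(13) + I*sqrt(5))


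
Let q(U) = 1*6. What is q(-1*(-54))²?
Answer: 36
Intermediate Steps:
q(U) = 6
q(-1*(-54))² = 6² = 36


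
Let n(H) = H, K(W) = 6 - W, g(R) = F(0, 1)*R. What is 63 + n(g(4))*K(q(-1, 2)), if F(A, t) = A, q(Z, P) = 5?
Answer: 63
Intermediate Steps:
g(R) = 0 (g(R) = 0*R = 0)
63 + n(g(4))*K(q(-1, 2)) = 63 + 0*(6 - 1*5) = 63 + 0*(6 - 5) = 63 + 0*1 = 63 + 0 = 63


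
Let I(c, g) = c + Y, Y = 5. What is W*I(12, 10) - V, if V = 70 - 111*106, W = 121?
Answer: 13753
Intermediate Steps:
I(c, g) = 5 + c (I(c, g) = c + 5 = 5 + c)
V = -11696 (V = 70 - 11766 = -11696)
W*I(12, 10) - V = 121*(5 + 12) - 1*(-11696) = 121*17 + 11696 = 2057 + 11696 = 13753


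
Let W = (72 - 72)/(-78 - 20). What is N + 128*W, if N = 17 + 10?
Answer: 27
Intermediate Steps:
W = 0 (W = 0/(-98) = 0*(-1/98) = 0)
N = 27
N + 128*W = 27 + 128*0 = 27 + 0 = 27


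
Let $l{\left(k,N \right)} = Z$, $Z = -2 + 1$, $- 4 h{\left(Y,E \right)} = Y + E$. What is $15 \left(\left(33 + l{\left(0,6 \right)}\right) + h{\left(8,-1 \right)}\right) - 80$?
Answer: $\frac{1495}{4} \approx 373.75$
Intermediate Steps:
$h{\left(Y,E \right)} = - \frac{E}{4} - \frac{Y}{4}$ ($h{\left(Y,E \right)} = - \frac{Y + E}{4} = - \frac{E + Y}{4} = - \frac{E}{4} - \frac{Y}{4}$)
$Z = -1$
$l{\left(k,N \right)} = -1$
$15 \left(\left(33 + l{\left(0,6 \right)}\right) + h{\left(8,-1 \right)}\right) - 80 = 15 \left(\left(33 - 1\right) - \frac{7}{4}\right) - 80 = 15 \left(32 + \left(\frac{1}{4} - 2\right)\right) - 80 = 15 \left(32 - \frac{7}{4}\right) - 80 = 15 \cdot \frac{121}{4} - 80 = \frac{1815}{4} - 80 = \frac{1495}{4}$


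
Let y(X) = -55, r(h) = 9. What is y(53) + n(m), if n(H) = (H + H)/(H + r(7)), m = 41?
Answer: -1334/25 ≈ -53.360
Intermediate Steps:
n(H) = 2*H/(9 + H) (n(H) = (H + H)/(H + 9) = (2*H)/(9 + H) = 2*H/(9 + H))
y(53) + n(m) = -55 + 2*41/(9 + 41) = -55 + 2*41/50 = -55 + 2*41*(1/50) = -55 + 41/25 = -1334/25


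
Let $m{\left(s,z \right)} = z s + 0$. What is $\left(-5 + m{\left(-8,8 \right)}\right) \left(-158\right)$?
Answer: $10902$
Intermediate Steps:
$m{\left(s,z \right)} = s z$ ($m{\left(s,z \right)} = s z + 0 = s z$)
$\left(-5 + m{\left(-8,8 \right)}\right) \left(-158\right) = \left(-5 - 64\right) \left(-158\right) = \left(-69\right) \left(-158\right) = 10902$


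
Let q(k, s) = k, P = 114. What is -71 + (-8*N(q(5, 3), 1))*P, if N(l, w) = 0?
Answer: -71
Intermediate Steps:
-71 + (-8*N(q(5, 3), 1))*P = -71 - 8*0*114 = -71 + 0*114 = -71 + 0 = -71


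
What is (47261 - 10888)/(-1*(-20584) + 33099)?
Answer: 36373/53683 ≈ 0.67755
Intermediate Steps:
(47261 - 10888)/(-1*(-20584) + 33099) = 36373/(20584 + 33099) = 36373/53683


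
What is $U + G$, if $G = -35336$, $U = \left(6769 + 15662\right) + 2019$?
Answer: $-10886$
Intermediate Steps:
$U = 24450$ ($U = 22431 + 2019 = 24450$)
$U + G = 24450 - 35336 = -10886$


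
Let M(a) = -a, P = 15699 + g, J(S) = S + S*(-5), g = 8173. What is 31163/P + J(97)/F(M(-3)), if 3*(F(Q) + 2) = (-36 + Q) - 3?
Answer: 4849309/167104 ≈ 29.020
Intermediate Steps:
J(S) = -4*S (J(S) = S - 5*S = -4*S)
P = 23872 (P = 15699 + 8173 = 23872)
F(Q) = -15 + Q/3 (F(Q) = -2 + ((-36 + Q) - 3)/3 = -2 + (-39 + Q)/3 = -2 + (-13 + Q/3) = -15 + Q/3)
31163/P + J(97)/F(M(-3)) = 31163/23872 + (-4*97)/(-15 + (-1*(-3))/3) = 31163*(1/23872) - 388/(-15 + (1/3)*3) = 31163/23872 - 388/(-15 + 1) = 31163/23872 - 388/(-14) = 31163/23872 - 388*(-1/14) = 31163/23872 + 194/7 = 4849309/167104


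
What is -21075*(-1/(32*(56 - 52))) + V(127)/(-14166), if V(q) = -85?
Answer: 149279665/906624 ≈ 164.65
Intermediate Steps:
-21075*(-1/(32*(56 - 52))) + V(127)/(-14166) = -21075*(-1/(32*(56 - 52))) - 85/(-14166) = -21075/((-32*4)) - 85*(-1/14166) = -21075/(-128) + 85/14166 = -21075*(-1/128) + 85/14166 = 21075/128 + 85/14166 = 149279665/906624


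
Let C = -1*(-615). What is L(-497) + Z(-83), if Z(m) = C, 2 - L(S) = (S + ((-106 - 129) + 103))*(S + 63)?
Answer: -272369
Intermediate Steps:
C = 615
L(S) = 2 - (-132 + S)*(63 + S) (L(S) = 2 - (S + ((-106 - 129) + 103))*(S + 63) = 2 - (S + (-235 + 103))*(63 + S) = 2 - (S - 132)*(63 + S) = 2 - (-132 + S)*(63 + S))
Z(m) = 615
L(-497) + Z(-83) = (8318 - 1*(-497)² + 69*(-497)) + 615 = (8318 - 1*247009 - 34293) + 615 = (8318 - 247009 - 34293) + 615 = -272984 + 615 = -272369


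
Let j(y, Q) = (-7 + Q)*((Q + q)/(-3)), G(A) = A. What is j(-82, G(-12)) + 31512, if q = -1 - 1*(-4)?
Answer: 31455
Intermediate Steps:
q = 3 (q = -1 + 4 = 3)
j(y, Q) = (-1 - Q/3)*(-7 + Q) (j(y, Q) = (-7 + Q)*((Q + 3)/(-3)) = (-7 + Q)*(-(3 + Q)/3) = (-7 + Q)*(-1 - Q/3) = (-1 - Q/3)*(-7 + Q))
j(-82, G(-12)) + 31512 = (7 - ⅓*(-12)² + (4/3)*(-12)) + 31512 = (7 - ⅓*144 - 16) + 31512 = (7 - 48 - 16) + 31512 = -57 + 31512 = 31455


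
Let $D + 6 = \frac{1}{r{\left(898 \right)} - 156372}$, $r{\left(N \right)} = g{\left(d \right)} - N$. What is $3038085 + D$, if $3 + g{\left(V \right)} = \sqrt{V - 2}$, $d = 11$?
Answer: $\frac{477798684329}{157270} \approx 3.0381 \cdot 10^{6}$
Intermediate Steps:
$g{\left(V \right)} = -3 + \sqrt{-2 + V}$ ($g{\left(V \right)} = -3 + \sqrt{V - 2} = -3 + \sqrt{-2 + V}$)
$r{\left(N \right)} = - N$ ($r{\left(N \right)} = \left(-3 + \sqrt{-2 + 11}\right) - N = \left(-3 + \sqrt{9}\right) - N = \left(-3 + 3\right) - N = 0 - N = - N$)
$D = - \frac{943621}{157270}$ ($D = -6 + \frac{1}{\left(-1\right) 898 - 156372} = -6 + \frac{1}{-898 - 156372} = -6 + \frac{1}{-157270} = -6 - \frac{1}{157270} = - \frac{943621}{157270} \approx -6.0$)
$3038085 + D = 3038085 - \frac{943621}{157270} = \frac{477798684329}{157270}$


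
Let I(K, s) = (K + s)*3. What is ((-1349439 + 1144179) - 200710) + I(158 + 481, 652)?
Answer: -402097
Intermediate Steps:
I(K, s) = 3*K + 3*s
((-1349439 + 1144179) - 200710) + I(158 + 481, 652) = ((-1349439 + 1144179) - 200710) + (3*(158 + 481) + 3*652) = (-205260 - 200710) + (3*639 + 1956) = -405970 + (1917 + 1956) = -405970 + 3873 = -402097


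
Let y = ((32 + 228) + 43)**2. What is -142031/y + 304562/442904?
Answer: -17472282683/20331286668 ≈ -0.85938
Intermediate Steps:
y = 91809 (y = (260 + 43)**2 = 303**2 = 91809)
-142031/y + 304562/442904 = -142031/91809 + 304562/442904 = -142031*1/91809 + 304562*(1/442904) = -142031/91809 + 152281/221452 = -17472282683/20331286668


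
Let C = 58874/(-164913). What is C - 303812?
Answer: -50102607230/164913 ≈ -3.0381e+5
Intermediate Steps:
C = -58874/164913 (C = 58874*(-1/164913) = -58874/164913 ≈ -0.35700)
C - 303812 = -58874/164913 - 303812 = -50102607230/164913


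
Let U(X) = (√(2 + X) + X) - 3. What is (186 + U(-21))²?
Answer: (162 + I*√19)² ≈ 26225.0 + 1412.3*I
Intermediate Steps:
U(X) = -3 + X + √(2 + X) (U(X) = (X + √(2 + X)) - 3 = -3 + X + √(2 + X))
(186 + U(-21))² = (186 + (-3 - 21 + √(2 - 21)))² = (186 + (-3 - 21 + √(-19)))² = (186 + (-3 - 21 + I*√19))² = (186 + (-24 + I*√19))² = (162 + I*√19)²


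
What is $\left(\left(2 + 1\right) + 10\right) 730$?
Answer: $9490$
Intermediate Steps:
$\left(\left(2 + 1\right) + 10\right) 730 = \left(3 + 10\right) 730 = 13 \cdot 730 = 9490$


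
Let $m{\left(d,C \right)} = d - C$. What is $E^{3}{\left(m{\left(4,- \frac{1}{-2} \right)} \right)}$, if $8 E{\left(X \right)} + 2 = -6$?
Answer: $-1$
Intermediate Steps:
$E{\left(X \right)} = -1$ ($E{\left(X \right)} = - \frac{1}{4} + \frac{1}{8} \left(-6\right) = - \frac{1}{4} - \frac{3}{4} = -1$)
$E^{3}{\left(m{\left(4,- \frac{1}{-2} \right)} \right)} = \left(-1\right)^{3} = -1$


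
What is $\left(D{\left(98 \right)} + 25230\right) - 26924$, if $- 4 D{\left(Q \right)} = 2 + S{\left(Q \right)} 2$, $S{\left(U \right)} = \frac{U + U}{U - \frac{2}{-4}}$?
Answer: $- \frac{668025}{394} \approx -1695.5$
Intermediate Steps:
$S{\left(U \right)} = \frac{2 U}{\frac{1}{2} + U}$ ($S{\left(U \right)} = \frac{2 U}{U - - \frac{1}{2}} = \frac{2 U}{U + \frac{1}{2}} = \frac{2 U}{\frac{1}{2} + U}$)
$D{\left(Q \right)} = - \frac{1}{2} - \frac{2 Q}{1 + 2 Q}$ ($D{\left(Q \right)} = - \frac{2 + \frac{4 Q}{1 + 2 Q} 2}{4} = - \frac{2 + \frac{8 Q}{1 + 2 Q}}{4} = - \frac{1}{2} - \frac{2 Q}{1 + 2 Q}$)
$\left(D{\left(98 \right)} + 25230\right) - 26924 = \left(\frac{-1 - 588}{2 \left(1 + 2 \cdot 98\right)} + 25230\right) - 26924 = \left(\frac{-1 - 588}{2 \left(1 + 196\right)} + 25230\right) - 26924 = \left(\frac{1}{2} \cdot \frac{1}{197} \left(-589\right) + 25230\right) - 26924 = \left(- \frac{589}{394} + 25230\right) - 26924 = \frac{9940031}{394} - 26924 = - \frac{668025}{394}$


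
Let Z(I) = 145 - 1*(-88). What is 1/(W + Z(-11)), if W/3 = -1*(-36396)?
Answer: 1/109421 ≈ 9.1390e-6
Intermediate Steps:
Z(I) = 233 (Z(I) = 145 + 88 = 233)
W = 109188 (W = 3*(-1*(-36396)) = 3*36396 = 109188)
1/(W + Z(-11)) = 1/(109188 + 233) = 1/109421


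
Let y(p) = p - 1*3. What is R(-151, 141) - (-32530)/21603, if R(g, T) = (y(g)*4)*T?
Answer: -1876317638/21603 ≈ -86855.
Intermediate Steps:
y(p) = -3 + p (y(p) = p - 3 = -3 + p)
R(g, T) = T*(-12 + 4*g) (R(g, T) = ((-3 + g)*4)*T = (-12 + 4*g)*T = T*(-12 + 4*g))
R(-151, 141) - (-32530)/21603 = 4*141*(-3 - 151) - (-32530)/21603 = 4*141*(-154) - (-32530)/21603 = -86856 - 1*(-32530/21603) = -86856 + 32530/21603 = -1876317638/21603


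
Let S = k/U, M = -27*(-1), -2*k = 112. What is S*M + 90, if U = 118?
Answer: 4554/59 ≈ 77.186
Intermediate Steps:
k = -56 (k = -½*112 = -56)
M = 27
S = -28/59 (S = -56/118 = -56*1/118 = -28/59 ≈ -0.47458)
S*M + 90 = -28/59*27 + 90 = -756/59 + 90 = 4554/59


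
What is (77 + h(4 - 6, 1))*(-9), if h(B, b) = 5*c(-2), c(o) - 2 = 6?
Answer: -1053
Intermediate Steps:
c(o) = 8 (c(o) = 2 + 6 = 8)
h(B, b) = 40 (h(B, b) = 5*8 = 40)
(77 + h(4 - 6, 1))*(-9) = (77 + 40)*(-9) = 117*(-9) = -1053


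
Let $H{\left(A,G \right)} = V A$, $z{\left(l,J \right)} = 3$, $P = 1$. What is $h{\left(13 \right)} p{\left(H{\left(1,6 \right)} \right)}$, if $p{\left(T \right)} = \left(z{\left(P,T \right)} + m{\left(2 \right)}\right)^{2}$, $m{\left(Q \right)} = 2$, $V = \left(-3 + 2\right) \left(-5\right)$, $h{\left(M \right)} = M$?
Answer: $325$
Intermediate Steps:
$V = 5$ ($V = \left(-1\right) \left(-5\right) = 5$)
$H{\left(A,G \right)} = 5 A$
$p{\left(T \right)} = 25$ ($p{\left(T \right)} = \left(3 + 2\right)^{2} = 5^{2} = 25$)
$h{\left(13 \right)} p{\left(H{\left(1,6 \right)} \right)} = 13 \cdot 25 = 325$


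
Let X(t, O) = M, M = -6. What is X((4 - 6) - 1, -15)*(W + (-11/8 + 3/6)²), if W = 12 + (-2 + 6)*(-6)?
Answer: 2157/32 ≈ 67.406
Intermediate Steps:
X(t, O) = -6
W = -12 (W = 12 + 4*(-6) = 12 - 24 = -12)
X((4 - 6) - 1, -15)*(W + (-11/8 + 3/6)²) = -6*(-12 + (-11/8 + 3/6)²) = -6*(-12 + (-11*⅛ + 3*(⅙))²) = -6*(-12 + (-11/8 + ½)²) = -6*(-12 + (-7/8)²) = -6*(-12 + 49/64) = -6*(-719/64) = 2157/32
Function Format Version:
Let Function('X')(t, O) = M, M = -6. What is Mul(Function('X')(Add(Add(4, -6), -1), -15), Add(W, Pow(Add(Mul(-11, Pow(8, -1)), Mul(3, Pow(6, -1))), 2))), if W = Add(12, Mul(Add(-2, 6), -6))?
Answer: Rational(2157, 32) ≈ 67.406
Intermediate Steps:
Function('X')(t, O) = -6
W = -12 (W = Add(12, Mul(4, -6)) = Add(12, -24) = -12)
Mul(Function('X')(Add(Add(4, -6), -1), -15), Add(W, Pow(Add(Mul(-11, Pow(8, -1)), Mul(3, Pow(6, -1))), 2))) = Mul(-6, Add(-12, Pow(Add(Mul(-11, Pow(8, -1)), Mul(3, Pow(6, -1))), 2))) = Mul(-6, Add(-12, Pow(Add(Mul(-11, Rational(1, 8)), Mul(3, Rational(1, 6))), 2))) = Mul(-6, Add(-12, Pow(Add(Rational(-11, 8), Rational(1, 2)), 2))) = Mul(-6, Add(-12, Pow(Rational(-7, 8), 2))) = Mul(-6, Add(-12, Rational(49, 64))) = Mul(-6, Rational(-719, 64)) = Rational(2157, 32)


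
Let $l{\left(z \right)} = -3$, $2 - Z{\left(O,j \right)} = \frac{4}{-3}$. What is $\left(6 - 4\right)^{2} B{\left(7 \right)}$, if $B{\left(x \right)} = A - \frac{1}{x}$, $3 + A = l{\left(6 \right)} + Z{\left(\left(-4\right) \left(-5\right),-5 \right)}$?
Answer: $- \frac{236}{21} \approx -11.238$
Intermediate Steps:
$Z{\left(O,j \right)} = \frac{10}{3}$ ($Z{\left(O,j \right)} = 2 - \frac{4}{-3} = 2 - 4 \left(- \frac{1}{3}\right) = 2 - - \frac{4}{3} = 2 + \frac{4}{3} = \frac{10}{3}$)
$A = - \frac{8}{3}$ ($A = -3 + \left(-3 + \frac{10}{3}\right) = -3 + \frac{1}{3} = - \frac{8}{3} \approx -2.6667$)
$B{\left(x \right)} = - \frac{8}{3} - \frac{1}{x}$
$\left(6 - 4\right)^{2} B{\left(7 \right)} = \left(6 - 4\right)^{2} \left(- \frac{8}{3} - \frac{1}{7}\right) = 2^{2} \left(- \frac{8}{3} - \frac{1}{7}\right) = 4 \left(- \frac{8}{3} - \frac{1}{7}\right) = 4 \left(- \frac{59}{21}\right) = - \frac{236}{21}$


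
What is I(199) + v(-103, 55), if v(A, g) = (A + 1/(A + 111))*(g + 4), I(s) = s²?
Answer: 268251/8 ≈ 33531.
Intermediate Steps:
v(A, g) = (4 + g)*(A + 1/(111 + A)) (v(A, g) = (A + 1/(111 + A))*(4 + g) = (4 + g)*(A + 1/(111 + A)))
I(199) + v(-103, 55) = 199² + (4 + 55 + 4*(-103)² + 444*(-103) + 55*(-103)² + 111*(-103)*55)/(111 - 103) = 39601 + (4 + 55 + 4*10609 - 45732 + 55*10609 - 628815)/8 = 39601 + (4 + 55 + 42436 - 45732 + 583495 - 628815)/8 = 39601 + (⅛)*(-48557) = 39601 - 48557/8 = 268251/8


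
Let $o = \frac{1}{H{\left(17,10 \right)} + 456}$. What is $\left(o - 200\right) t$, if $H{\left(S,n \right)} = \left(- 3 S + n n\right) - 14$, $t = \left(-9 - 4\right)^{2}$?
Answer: $- \frac{16595631}{491} \approx -33800.0$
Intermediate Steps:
$t = 169$ ($t = \left(-13\right)^{2} = 169$)
$H{\left(S,n \right)} = -14 + n^{2} - 3 S$ ($H{\left(S,n \right)} = \left(- 3 S + n^{2}\right) - 14 = \left(n^{2} - 3 S\right) - 14 = -14 + n^{2} - 3 S$)
$o = \frac{1}{491}$ ($o = \frac{1}{\left(-14 + 10^{2} - 51\right) + 456} = \frac{1}{\left(-14 + 100 - 51\right) + 456} = \frac{1}{35 + 456} = \frac{1}{491} \approx 0.0020367$)
$\left(o - 200\right) t = \left(\frac{1}{491} - 200\right) 169 = \left(- \frac{98199}{491}\right) 169 = - \frac{16595631}{491}$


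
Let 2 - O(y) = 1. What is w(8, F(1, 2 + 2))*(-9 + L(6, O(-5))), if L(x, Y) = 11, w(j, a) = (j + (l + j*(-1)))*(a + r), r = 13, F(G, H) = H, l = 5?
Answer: 170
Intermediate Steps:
O(y) = 1 (O(y) = 2 - 1*1 = 2 - 1 = 1)
w(j, a) = 65 + 5*a (w(j, a) = (j + (5 + j*(-1)))*(a + 13) = (j + (5 - j))*(13 + a) = 5*(13 + a) = 65 + 5*a)
w(8, F(1, 2 + 2))*(-9 + L(6, O(-5))) = (65 + 5*(2 + 2))*(-9 + 11) = (65 + 5*4)*2 = (65 + 20)*2 = 85*2 = 170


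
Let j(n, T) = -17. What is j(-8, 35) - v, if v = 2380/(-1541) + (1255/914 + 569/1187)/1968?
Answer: -16951739098033/1096739266528 ≈ -15.456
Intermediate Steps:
v = -1692828432943/1096739266528 (v = 2380*(-1/1541) + (1255*(1/914) + 569*(1/1187))*(1/1968) = -2380/1541 + (1255/914 + 569/1187)*(1/1968) = -2380/1541 + (2009751/1084918)*(1/1968) = -2380/1541 + 669917/711706208 = -1692828432943/1096739266528 ≈ -1.5435)
j(-8, 35) - v = -17 - 1*(-1692828432943/1096739266528) = -17 + 1692828432943/1096739266528 = -16951739098033/1096739266528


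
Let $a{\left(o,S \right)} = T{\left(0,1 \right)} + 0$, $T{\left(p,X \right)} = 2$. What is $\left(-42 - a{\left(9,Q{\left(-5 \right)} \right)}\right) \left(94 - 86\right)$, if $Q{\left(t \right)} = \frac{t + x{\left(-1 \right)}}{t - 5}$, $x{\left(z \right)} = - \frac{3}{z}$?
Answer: $-352$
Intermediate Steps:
$Q{\left(t \right)} = \frac{3 + t}{-5 + t}$ ($Q{\left(t \right)} = \frac{t - \frac{3}{-1}}{t - 5} = \frac{t - -3}{-5 + t} = \frac{t + 3}{-5 + t} = \frac{3 + t}{-5 + t}$)
$a{\left(o,S \right)} = 2$ ($a{\left(o,S \right)} = 2 + 0 = 2$)
$\left(-42 - a{\left(9,Q{\left(-5 \right)} \right)}\right) \left(94 - 86\right) = \left(-42 - 2\right) \left(94 - 86\right) = \left(-42 - 2\right) 8 = \left(-44\right) 8 = -352$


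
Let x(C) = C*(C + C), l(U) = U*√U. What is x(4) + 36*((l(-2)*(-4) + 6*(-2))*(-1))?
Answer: 464 - 288*I*√2 ≈ 464.0 - 407.29*I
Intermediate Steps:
l(U) = U^(3/2)
x(C) = 2*C² (x(C) = C*(2*C) = 2*C²)
x(4) + 36*((l(-2)*(-4) + 6*(-2))*(-1)) = 2*4² + 36*(((-2)^(3/2)*(-4) + 6*(-2))*(-1)) = 2*16 + 36*((-2*I*√2*(-4) - 12)*(-1)) = 32 + 36*((8*I*√2 - 12)*(-1)) = 32 + 36*((-12 + 8*I*√2)*(-1)) = 32 + 36*(12 - 8*I*√2) = 32 + (432 - 288*I*√2) = 464 - 288*I*√2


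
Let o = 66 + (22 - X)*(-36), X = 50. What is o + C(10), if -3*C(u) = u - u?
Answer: 1074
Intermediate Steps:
C(u) = 0 (C(u) = -(u - u)/3 = -⅓*0 = 0)
o = 1074 (o = 66 + (22 - 1*50)*(-36) = 66 + (22 - 50)*(-36) = 66 - 28*(-36) = 66 + 1008 = 1074)
o + C(10) = 1074 + 0 = 1074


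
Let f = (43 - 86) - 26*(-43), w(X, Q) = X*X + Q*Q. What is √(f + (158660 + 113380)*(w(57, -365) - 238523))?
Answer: 7*I*√566559365 ≈ 1.6662e+5*I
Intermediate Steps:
w(X, Q) = Q² + X² (w(X, Q) = X² + Q² = Q² + X²)
f = 1075 (f = -43 + 1118 = 1075)
√(f + (158660 + 113380)*(w(57, -365) - 238523)) = √(1075 + (158660 + 113380)*(((-365)² + 57²) - 238523)) = √(1075 + 272040*((133225 + 3249) - 238523)) = √(1075 + 272040*(136474 - 238523)) = √(1075 + 272040*(-102049)) = √(1075 - 27761409960) = √(-27761408885) = 7*I*√566559365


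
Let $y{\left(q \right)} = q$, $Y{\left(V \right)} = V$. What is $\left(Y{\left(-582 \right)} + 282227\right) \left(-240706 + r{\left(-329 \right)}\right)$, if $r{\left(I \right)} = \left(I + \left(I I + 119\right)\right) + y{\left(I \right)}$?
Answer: $-37459911580$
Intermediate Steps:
$r{\left(I \right)} = 119 + I^{2} + 2 I$ ($r{\left(I \right)} = \left(I + \left(I I + 119\right)\right) + I = \left(I + \left(I^{2} + 119\right)\right) + I = \left(I + \left(119 + I^{2}\right)\right) + I = \left(119 + I + I^{2}\right) + I = 119 + I^{2} + 2 I$)
$\left(Y{\left(-582 \right)} + 282227\right) \left(-240706 + r{\left(-329 \right)}\right) = \left(-582 + 282227\right) \left(-240706 + \left(119 + \left(-329\right)^{2} + 2 \left(-329\right)\right)\right) = 281645 \left(-240706 + \left(119 + 108241 - 658\right)\right) = 281645 \left(-240706 + 107702\right) = 281645 \left(-133004\right) = -37459911580$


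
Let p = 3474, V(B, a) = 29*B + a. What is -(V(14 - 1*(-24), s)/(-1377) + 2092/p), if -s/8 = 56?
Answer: -11272/88587 ≈ -0.12724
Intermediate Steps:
s = -448 (s = -8*56 = -448)
V(B, a) = a + 29*B
-(V(14 - 1*(-24), s)/(-1377) + 2092/p) = -((-448 + 29*(14 - 1*(-24)))/(-1377) + 2092/3474) = -((-448 + 29*(14 + 24))*(-1/1377) + 2092*(1/3474)) = -((-448 + 29*38)*(-1/1377) + 1046/1737) = -((-448 + 1102)*(-1/1377) + 1046/1737) = -(654*(-1/1377) + 1046/1737) = -(-218/459 + 1046/1737) = -1*11272/88587 = -11272/88587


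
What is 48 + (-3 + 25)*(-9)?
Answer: -150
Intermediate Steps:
48 + (-3 + 25)*(-9) = 48 + 22*(-9) = 48 - 198 = -150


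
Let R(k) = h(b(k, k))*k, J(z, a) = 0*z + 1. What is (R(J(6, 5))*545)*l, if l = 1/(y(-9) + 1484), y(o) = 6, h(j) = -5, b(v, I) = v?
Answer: -545/298 ≈ -1.8289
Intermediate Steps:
J(z, a) = 1 (J(z, a) = 0 + 1 = 1)
R(k) = -5*k
l = 1/1490 (l = 1/(6 + 1484) = 1/1490 ≈ 0.00067114)
(R(J(6, 5))*545)*l = (-5*1*545)*(1/1490) = -5*545*(1/1490) = -2725*1/1490 = -545/298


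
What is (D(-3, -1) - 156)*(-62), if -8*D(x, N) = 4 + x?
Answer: 38719/4 ≈ 9679.8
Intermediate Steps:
D(x, N) = -1/2 - x/8 (D(x, N) = -(4 + x)/8 = -1/2 - x/8)
(D(-3, -1) - 156)*(-62) = ((-1/2 - 1/8*(-3)) - 156)*(-62) = ((-1/2 + 3/8) - 156)*(-62) = (-1/8 - 156)*(-62) = -1249/8*(-62) = 38719/4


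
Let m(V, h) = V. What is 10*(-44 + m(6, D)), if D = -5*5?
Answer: -380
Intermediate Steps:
D = -25
10*(-44 + m(6, D)) = 10*(-44 + 6) = 10*(-38) = -380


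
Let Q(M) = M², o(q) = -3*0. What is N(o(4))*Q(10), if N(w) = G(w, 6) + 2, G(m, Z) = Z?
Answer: 800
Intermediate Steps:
o(q) = 0
N(w) = 8 (N(w) = 6 + 2 = 8)
N(o(4))*Q(10) = 8*10² = 8*100 = 800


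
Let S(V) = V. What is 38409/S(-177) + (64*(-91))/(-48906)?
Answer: -407953/1881 ≈ -216.88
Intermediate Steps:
38409/S(-177) + (64*(-91))/(-48906) = 38409/(-177) + (64*(-91))/(-48906) = 38409*(-1/177) - 5824*(-1/48906) = -217 + 224/1881 = -407953/1881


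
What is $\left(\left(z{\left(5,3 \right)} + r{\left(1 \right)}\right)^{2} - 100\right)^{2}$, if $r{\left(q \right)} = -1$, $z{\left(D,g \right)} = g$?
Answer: $9216$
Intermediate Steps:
$\left(\left(z{\left(5,3 \right)} + r{\left(1 \right)}\right)^{2} - 100\right)^{2} = \left(\left(3 - 1\right)^{2} - 100\right)^{2} = \left(2^{2} - 100\right)^{2} = \left(4 - 100\right)^{2} = \left(-96\right)^{2} = 9216$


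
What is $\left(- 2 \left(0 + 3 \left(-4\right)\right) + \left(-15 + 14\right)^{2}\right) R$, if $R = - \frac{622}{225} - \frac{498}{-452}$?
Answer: $- \frac{84547}{2034} \approx -41.567$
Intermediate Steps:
$R = - \frac{84547}{50850}$ ($R = \left(-622\right) \frac{1}{225} - - \frac{249}{226} = - \frac{622}{225} + \frac{249}{226} = - \frac{84547}{50850} \approx -1.6627$)
$\left(- 2 \left(0 + 3 \left(-4\right)\right) + \left(-15 + 14\right)^{2}\right) R = \left(- 2 \left(0 + 3 \left(-4\right)\right) + \left(-15 + 14\right)^{2}\right) \left(- \frac{84547}{50850}\right) = \left(- 2 \left(0 - 12\right) + \left(-1\right)^{2}\right) \left(- \frac{84547}{50850}\right) = \left(\left(-2\right) \left(-12\right) + 1\right) \left(- \frac{84547}{50850}\right) = \left(24 + 1\right) \left(- \frac{84547}{50850}\right) = 25 \left(- \frac{84547}{50850}\right) = - \frac{84547}{2034}$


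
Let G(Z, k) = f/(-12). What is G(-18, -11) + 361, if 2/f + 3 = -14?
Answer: 36823/102 ≈ 361.01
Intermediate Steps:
f = -2/17 (f = 2/(-3 - 14) = 2/(-17) = 2*(-1/17) = -2/17 ≈ -0.11765)
G(Z, k) = 1/102 (G(Z, k) = -2/17/(-12) = -2/17*(-1/12) = 1/102)
G(-18, -11) + 361 = 1/102 + 361 = 36823/102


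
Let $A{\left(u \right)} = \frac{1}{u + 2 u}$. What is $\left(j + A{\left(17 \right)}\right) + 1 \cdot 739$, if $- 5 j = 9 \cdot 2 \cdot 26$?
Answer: $\frac{164582}{255} \approx 645.42$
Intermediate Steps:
$A{\left(u \right)} = \frac{1}{3 u}$
$j = - \frac{468}{5}$ ($j = - \frac{9 \cdot 2 \cdot 26}{5} = - \frac{18 \cdot 26}{5} = \left(- \frac{1}{5}\right) 468 = - \frac{468}{5} \approx -93.6$)
$\left(j + A{\left(17 \right)}\right) + 1 \cdot 739 = \left(- \frac{468}{5} + \frac{1}{3 \cdot 17}\right) + 1 \cdot 739 = \left(- \frac{468}{5} + \frac{1}{3} \cdot \frac{1}{17}\right) + 739 = \left(- \frac{468}{5} + \frac{1}{51}\right) + 739 = - \frac{23863}{255} + 739 = \frac{164582}{255}$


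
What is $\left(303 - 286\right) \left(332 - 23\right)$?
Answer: $5253$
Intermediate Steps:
$\left(303 - 286\right) \left(332 - 23\right) = 17 \cdot 309 = 5253$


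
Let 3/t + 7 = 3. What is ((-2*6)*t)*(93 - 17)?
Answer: 684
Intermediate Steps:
t = -¾ (t = 3/(-7 + 3) = 3/(-4) = 3*(-¼) = -¾ ≈ -0.75000)
((-2*6)*t)*(93 - 17) = (-2*6*(-¾))*(93 - 17) = -12*(-¾)*76 = 9*76 = 684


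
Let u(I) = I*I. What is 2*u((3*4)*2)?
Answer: 1152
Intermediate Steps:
u(I) = I²
2*u((3*4)*2) = 2*((3*4)*2)² = 2*(12*2)² = 2*24² = 2*576 = 1152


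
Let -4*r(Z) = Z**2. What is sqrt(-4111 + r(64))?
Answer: I*sqrt(5135) ≈ 71.659*I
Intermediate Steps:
r(Z) = -Z**2/4
sqrt(-4111 + r(64)) = sqrt(-4111 - 1/4*64**2) = sqrt(-4111 - 1/4*4096) = sqrt(-4111 - 1024) = sqrt(-5135) = I*sqrt(5135)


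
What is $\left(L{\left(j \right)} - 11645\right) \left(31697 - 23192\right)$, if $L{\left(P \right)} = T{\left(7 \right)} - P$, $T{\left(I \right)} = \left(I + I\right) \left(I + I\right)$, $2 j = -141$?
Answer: $- \frac{193548285}{2} \approx -9.6774 \cdot 10^{7}$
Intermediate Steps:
$j = - \frac{141}{2}$ ($j = \frac{1}{2} \left(-141\right) = - \frac{141}{2} \approx -70.5$)
$T{\left(I \right)} = 4 I^{2}$ ($T{\left(I \right)} = 2 I 2 I = 4 I^{2}$)
$L{\left(P \right)} = 196 - P$ ($L{\left(P \right)} = 4 \cdot 7^{2} - P = 4 \cdot 49 - P = 196 - P$)
$\left(L{\left(j \right)} - 11645\right) \left(31697 - 23192\right) = \left(\left(196 - - \frac{141}{2}\right) - 11645\right) \left(31697 - 23192\right) = \left(\left(196 + \frac{141}{2}\right) - 11645\right) 8505 = \left(\frac{533}{2} - 11645\right) 8505 = \left(- \frac{22757}{2}\right) 8505 = - \frac{193548285}{2}$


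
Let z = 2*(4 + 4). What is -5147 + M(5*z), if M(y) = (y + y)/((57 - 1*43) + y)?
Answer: -241829/47 ≈ -5145.3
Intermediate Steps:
z = 16 (z = 2*8 = 16)
M(y) = 2*y/(14 + y) (M(y) = (2*y)/((57 - 43) + y) = (2*y)/(14 + y) = 2*y/(14 + y))
-5147 + M(5*z) = -5147 + 2*(5*16)/(14 + 5*16) = -5147 + 2*80/(14 + 80) = -5147 + 2*80/94 = -5147 + 2*80*(1/94) = -5147 + 80/47 = -241829/47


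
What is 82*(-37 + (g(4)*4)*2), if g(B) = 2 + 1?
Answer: -1066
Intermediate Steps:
g(B) = 3
82*(-37 + (g(4)*4)*2) = 82*(-37 + (3*4)*2) = 82*(-37 + 12*2) = 82*(-37 + 24) = 82*(-13) = -1066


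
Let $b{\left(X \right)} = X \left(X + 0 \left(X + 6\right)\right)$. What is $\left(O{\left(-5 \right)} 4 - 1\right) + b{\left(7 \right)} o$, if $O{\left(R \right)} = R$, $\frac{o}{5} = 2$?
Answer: $469$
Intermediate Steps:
$o = 10$ ($o = 5 \cdot 2 = 10$)
$b{\left(X \right)} = X^{2}$ ($b{\left(X \right)} = X \left(X + 0 \left(6 + X\right)\right) = X \left(X + 0\right) = X X = X^{2}$)
$\left(O{\left(-5 \right)} 4 - 1\right) + b{\left(7 \right)} o = \left(\left(-5\right) 4 - 1\right) + 7^{2} \cdot 10 = \left(-20 - 1\right) + 49 \cdot 10 = -21 + 490 = 469$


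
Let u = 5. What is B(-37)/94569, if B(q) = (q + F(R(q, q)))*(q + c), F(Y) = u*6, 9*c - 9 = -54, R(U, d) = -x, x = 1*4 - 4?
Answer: 98/31523 ≈ 0.0031088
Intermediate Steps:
x = 0 (x = 4 - 4 = 0)
R(U, d) = 0 (R(U, d) = -1*0 = 0)
c = -5 (c = 1 + (1/9)*(-54) = 1 - 6 = -5)
F(Y) = 30 (F(Y) = 5*6 = 30)
B(q) = (-5 + q)*(30 + q) (B(q) = (q + 30)*(q - 5) = (30 + q)*(-5 + q) = (-5 + q)*(30 + q))
B(-37)/94569 = (-150 + (-37)**2 + 25*(-37))/94569 = (-150 + 1369 - 925)*(1/94569) = 294*(1/94569) = 98/31523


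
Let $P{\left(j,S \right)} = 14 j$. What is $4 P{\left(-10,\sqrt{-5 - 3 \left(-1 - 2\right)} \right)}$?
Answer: $-560$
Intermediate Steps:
$4 P{\left(-10,\sqrt{-5 - 3 \left(-1 - 2\right)} \right)} = 4 \cdot 14 \left(-10\right) = 4 \left(-140\right) = -560$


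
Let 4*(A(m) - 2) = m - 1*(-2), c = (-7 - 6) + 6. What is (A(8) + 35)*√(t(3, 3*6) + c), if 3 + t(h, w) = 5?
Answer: 79*I*√5/2 ≈ 88.325*I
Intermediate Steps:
t(h, w) = 2 (t(h, w) = -3 + 5 = 2)
c = -7 (c = -13 + 6 = -7)
A(m) = 5/2 + m/4 (A(m) = 2 + (m - 1*(-2))/4 = 2 + (m + 2)/4 = 2 + (2 + m)/4 = 2 + (½ + m/4) = 5/2 + m/4)
(A(8) + 35)*√(t(3, 3*6) + c) = ((5/2 + (¼)*8) + 35)*√(2 - 7) = ((5/2 + 2) + 35)*√(-5) = (9/2 + 35)*(I*√5) = 79*(I*√5)/2 = 79*I*√5/2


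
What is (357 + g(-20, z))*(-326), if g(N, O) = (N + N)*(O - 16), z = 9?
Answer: -207662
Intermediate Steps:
g(N, O) = 2*N*(-16 + O) (g(N, O) = (2*N)*(-16 + O) = 2*N*(-16 + O))
(357 + g(-20, z))*(-326) = (357 + 2*(-20)*(-16 + 9))*(-326) = (357 + 2*(-20)*(-7))*(-326) = (357 + 280)*(-326) = 637*(-326) = -207662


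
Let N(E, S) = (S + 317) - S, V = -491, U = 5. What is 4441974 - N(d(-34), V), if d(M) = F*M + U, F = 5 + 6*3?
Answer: 4441657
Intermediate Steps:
F = 23 (F = 5 + 18 = 23)
d(M) = 5 + 23*M (d(M) = 23*M + 5 = 5 + 23*M)
N(E, S) = 317 (N(E, S) = (317 + S) - S = 317)
4441974 - N(d(-34), V) = 4441974 - 1*317 = 4441974 - 317 = 4441657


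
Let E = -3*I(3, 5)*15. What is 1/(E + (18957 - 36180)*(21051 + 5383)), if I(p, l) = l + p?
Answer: -1/455273142 ≈ -2.1965e-9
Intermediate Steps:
E = -360 (E = -3*(5 + 3)*15 = -3*8*15 = -24*15 = -360)
1/(E + (18957 - 36180)*(21051 + 5383)) = 1/(-360 + (18957 - 36180)*(21051 + 5383)) = 1/(-360 - 17223*26434) = 1/(-360 - 455272782) = 1/(-455273142) = -1/455273142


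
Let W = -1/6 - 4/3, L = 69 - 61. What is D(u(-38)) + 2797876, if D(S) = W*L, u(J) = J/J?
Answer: 2797864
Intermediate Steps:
L = 8
u(J) = 1
W = -3/2 (W = -1*1/6 - 4*1/3 = -1/6 - 4/3 = -3/2 ≈ -1.5000)
D(S) = -12 (D(S) = -3/2*8 = -12)
D(u(-38)) + 2797876 = -12 + 2797876 = 2797864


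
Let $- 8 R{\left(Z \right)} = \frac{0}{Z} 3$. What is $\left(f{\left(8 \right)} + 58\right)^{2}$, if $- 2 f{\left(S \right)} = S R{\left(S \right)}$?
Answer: $3364$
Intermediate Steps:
$R{\left(Z \right)} = 0$ ($R{\left(Z \right)} = - \frac{\frac{0}{Z} 3}{8} = - \frac{0 \cdot 3}{8} = \left(- \frac{1}{8}\right) 0 = 0$)
$f{\left(S \right)} = 0$ ($f{\left(S \right)} = - \frac{S 0}{2} = \left(- \frac{1}{2}\right) 0 = 0$)
$\left(f{\left(8 \right)} + 58\right)^{2} = \left(0 + 58\right)^{2} = 58^{2} = 3364$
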